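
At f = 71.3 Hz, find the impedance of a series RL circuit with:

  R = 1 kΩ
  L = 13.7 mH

Step 1 — Angular frequency: ω = 2π·f = 2π·71.3 = 448 rad/s.
Step 2 — Component impedances:
  R: Z = R = 1000 Ω
  L: Z = jωL = j·448·0.0137 = 0 + j6.137 Ω
Step 3 — Series combination: Z_total = R + L = 1000 + j6.137 Ω = 1000∠0.4° Ω.

Z = 1000 + j6.137 Ω = 1000∠0.4° Ω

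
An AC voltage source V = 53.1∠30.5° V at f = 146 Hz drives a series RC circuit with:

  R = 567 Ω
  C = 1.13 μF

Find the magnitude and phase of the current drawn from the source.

Step 1 — Angular frequency: ω = 2π·f = 2π·146 = 917.3 rad/s.
Step 2 — Component impedances:
  R: Z = R = 567 Ω
  C: Z = 1/(jωC) = -j/(ω·C) = 0 - j964.7 Ω
Step 3 — Series combination: Z_total = R + C = 567 - j964.7 Ω = 1119∠-59.6° Ω.
Step 4 — Source phasor: V = 53.1∠30.5° V = 45.75 + j26.95 V.
Step 5 — Ohm's law: I = V / Z_total = (45.75 + j26.95) / (567 - j964.7) = -4.557e-05 + j0.04745 A.
Step 6 — Convert to polar: |I| = 0.04745 A, ∠I = 90.1°.

I = 0.04745∠90.1° A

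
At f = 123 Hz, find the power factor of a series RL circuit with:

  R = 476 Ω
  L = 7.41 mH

Step 1 — Angular frequency: ω = 2π·f = 2π·123 = 772.8 rad/s.
Step 2 — Component impedances:
  R: Z = R = 476 Ω
  L: Z = jωL = j·772.8·0.00741 = 0 + j5.727 Ω
Step 3 — Series combination: Z_total = R + L = 476 + j5.727 Ω = 476∠0.7° Ω.
Step 4 — Power factor: PF = cos(φ) = Re(Z)/|Z| = 476/476.03 = 0.9999.
Step 5 — Type: Im(Z) = 5.727 ⇒ lagging (phase φ = 0.7°).

PF = 0.9999 (lagging, φ = 0.7°)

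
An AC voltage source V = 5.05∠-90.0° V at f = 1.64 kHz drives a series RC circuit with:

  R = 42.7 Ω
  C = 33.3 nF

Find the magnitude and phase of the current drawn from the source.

Step 1 — Angular frequency: ω = 2π·f = 2π·1640 = 1.03e+04 rad/s.
Step 2 — Component impedances:
  R: Z = R = 42.7 Ω
  C: Z = 1/(jωC) = -j/(ω·C) = 0 - j2914 Ω
Step 3 — Series combination: Z_total = R + C = 42.7 - j2914 Ω = 2915∠-89.2° Ω.
Step 4 — Source phasor: V = 5.05∠-90.0° V = 0 - j5.05 V.
Step 5 — Ohm's law: I = V / Z_total = (0 - j5.05) / (42.7 - j2914) = 0.001732 - j2.538e-05 A.
Step 6 — Convert to polar: |I| = 0.001733 A, ∠I = -0.8°.

I = 0.001733∠-0.8° A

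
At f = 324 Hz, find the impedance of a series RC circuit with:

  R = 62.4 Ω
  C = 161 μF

Step 1 — Angular frequency: ω = 2π·f = 2π·324 = 2036 rad/s.
Step 2 — Component impedances:
  R: Z = R = 62.4 Ω
  C: Z = 1/(jωC) = -j/(ω·C) = 0 - j3.051 Ω
Step 3 — Series combination: Z_total = R + C = 62.4 - j3.051 Ω = 62.47∠-2.8° Ω.

Z = 62.4 - j3.051 Ω = 62.47∠-2.8° Ω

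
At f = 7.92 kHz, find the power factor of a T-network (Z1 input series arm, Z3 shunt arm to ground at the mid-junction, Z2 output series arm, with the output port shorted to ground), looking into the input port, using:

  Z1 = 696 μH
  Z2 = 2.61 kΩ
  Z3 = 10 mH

Step 1 — Angular frequency: ω = 2π·f = 2π·7920 = 4.976e+04 rad/s.
Step 2 — Component impedances:
  Z1: Z = jωL = j·4.976e+04·0.000696 = 0 + j34.63 Ω
  Z2: Z = R = 2610 Ω
  Z3: Z = jωL = j·4.976e+04·0.01 = 0 + j497.6 Ω
Step 3 — With the output port shorted to ground, the output series arm Z2 runs from the junction to ground; the shunt arm Z3 also runs from the junction to ground. They appear in parallel: Z3 || Z2 = 91.55 + j480.2 Ω.
Step 4 — Series with input arm Z1: Z_in = Z1 + (Z3 || Z2) = 91.55 + j514.8 Ω = 522.9∠79.9° Ω.
Step 5 — Power factor: PF = cos(φ) = Re(Z)/|Z| = 91.55/522.9 = 0.1751.
Step 6 — Type: Im(Z) = 514.8 ⇒ lagging (phase φ = 79.9°).

PF = 0.1751 (lagging, φ = 79.9°)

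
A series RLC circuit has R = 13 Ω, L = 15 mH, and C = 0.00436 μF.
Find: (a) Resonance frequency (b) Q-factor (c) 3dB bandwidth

Step 1 — Resonance condition Im(Z)=0 gives ω₀ = 1/√(LC).
Step 2 — ω₀ = 1/√(0.015·4.36e-09) = 1.237e+05 rad/s.
Step 3 — f₀ = ω₀/(2π) = 1.968e+04 Hz.
Step 4 — Series Q: Q = ω₀L/R = 1.237e+05·0.015/13 = 142.7.
Step 5 — 3dB bandwidth: Δω = ω₀/Q = 866.7 rad/s; BW = Δω/(2π) = 137.9 Hz.

(a) f₀ = 1.968e+04 Hz  (b) Q = 142.7  (c) BW = 137.9 Hz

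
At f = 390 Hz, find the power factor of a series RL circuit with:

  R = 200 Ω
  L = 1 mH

Step 1 — Angular frequency: ω = 2π·f = 2π·390 = 2450 rad/s.
Step 2 — Component impedances:
  R: Z = R = 200 Ω
  L: Z = jωL = j·2450·0.001 = 0 + j2.45 Ω
Step 3 — Series combination: Z_total = R + L = 200 + j2.45 Ω = 200∠0.7° Ω.
Step 4 — Power factor: PF = cos(φ) = Re(Z)/|Z| = 200/200.02 = 0.9999.
Step 5 — Type: Im(Z) = 2.45 ⇒ lagging (phase φ = 0.7°).

PF = 0.9999 (lagging, φ = 0.7°)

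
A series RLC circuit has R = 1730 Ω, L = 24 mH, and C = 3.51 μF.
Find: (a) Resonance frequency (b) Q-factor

Step 1 — Resonance condition Im(Z)=0 gives ω₀ = 1/√(LC).
Step 2 — ω₀ = 1/√(0.024·3.51e-06) = 3445 rad/s.
Step 3 — f₀ = ω₀/(2π) = 548.4 Hz.
Step 4 — Series Q: Q = ω₀L/R = 3445·0.024/1730 = 0.0478.

(a) f₀ = 548.4 Hz  (b) Q = 0.0478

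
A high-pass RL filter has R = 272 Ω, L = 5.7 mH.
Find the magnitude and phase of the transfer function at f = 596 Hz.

Step 1 — Angular frequency: ω = 2π·596 = 3745 rad/s.
Step 2 — Transfer function: H(jω) = jωL/(R + jωL).
Step 3 — Numerator jωL = j·21.35; denominator R + jωL = 272 + j21.35.
Step 4 — H = 0.006121 + j0.07799.
Step 5 — Magnitude: |H| = 0.07823 (-22.1 dB); phase: φ = 85.5°.

|H| = 0.07823 (-22.1 dB), φ = 85.5°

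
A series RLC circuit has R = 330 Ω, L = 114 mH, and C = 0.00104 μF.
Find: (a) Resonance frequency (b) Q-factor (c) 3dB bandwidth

Step 1 — Resonance condition Im(Z)=0 gives ω₀ = 1/√(LC).
Step 2 — ω₀ = 1/√(0.114·1.04e-09) = 9.184e+04 rad/s.
Step 3 — f₀ = ω₀/(2π) = 1.462e+04 Hz.
Step 4 — Series Q: Q = ω₀L/R = 9.184e+04·0.114/330 = 31.73.
Step 5 — 3dB bandwidth: Δω = ω₀/Q = 2895 rad/s; BW = Δω/(2π) = 460.7 Hz.

(a) f₀ = 1.462e+04 Hz  (b) Q = 31.73  (c) BW = 460.7 Hz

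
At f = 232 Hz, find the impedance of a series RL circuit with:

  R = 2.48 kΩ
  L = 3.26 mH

Step 1 — Angular frequency: ω = 2π·f = 2π·232 = 1458 rad/s.
Step 2 — Component impedances:
  R: Z = R = 2480 Ω
  L: Z = jωL = j·1458·0.00326 = 0 + j4.752 Ω
Step 3 — Series combination: Z_total = R + L = 2480 + j4.752 Ω = 2480∠0.1° Ω.

Z = 2480 + j4.752 Ω = 2480∠0.1° Ω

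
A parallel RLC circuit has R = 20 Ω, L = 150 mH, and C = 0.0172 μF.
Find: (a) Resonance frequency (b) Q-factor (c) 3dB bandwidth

Step 1 — Resonance: ω₀ = 1/√(LC) = 1/√(0.15·1.72e-08) = 1.969e+04 rad/s.
Step 2 — f₀ = ω₀/(2π) = 3133 Hz.
Step 3 — Parallel Q: Q = R/(ω₀L) = 20/(1.969e+04·0.15) = 0.006772.
Step 4 — Bandwidth: Δω = ω₀/Q = 2.907e+06 rad/s; BW = Δω/(2π) = 4.627e+05 Hz.

(a) f₀ = 3133 Hz  (b) Q = 0.006772  (c) BW = 4.627e+05 Hz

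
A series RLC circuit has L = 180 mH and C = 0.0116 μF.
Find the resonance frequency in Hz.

Step 1 — Resonance condition Im(Z)=0 gives ω₀ = 1/√(LC).
Step 2 — ω₀ = 1/√(0.18·1.16e-08) = 2.188e+04 rad/s.
Step 3 — f₀ = ω₀/(2π) = 3483 Hz.

f₀ = 3483 Hz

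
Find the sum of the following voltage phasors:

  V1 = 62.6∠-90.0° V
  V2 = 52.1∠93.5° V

Step 1 — Convert each phasor to rectangular form:
  V1 = 62.6·(cos(-90.0°) + j·sin(-90.0°)) = 0 - j62.6 V
  V2 = 52.1·(cos(93.5°) + j·sin(93.5°)) = -3.181 + j52 V
Step 2 — Sum components: V_total = -3.181 - j10.6 V.
Step 3 — Convert to polar: |V_total| = 11.06 V, ∠V_total = -106.7°.

V_total = 11.06∠-106.7° V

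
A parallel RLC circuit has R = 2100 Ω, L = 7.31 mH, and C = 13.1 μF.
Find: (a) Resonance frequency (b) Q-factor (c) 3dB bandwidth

Step 1 — Resonance: ω₀ = 1/√(LC) = 1/√(0.00731·1.31e-05) = 3232 rad/s.
Step 2 — f₀ = ω₀/(2π) = 514.3 Hz.
Step 3 — Parallel Q: Q = R/(ω₀L) = 2100/(3232·0.00731) = 88.9.
Step 4 — Bandwidth: Δω = ω₀/Q = 36.35 rad/s; BW = Δω/(2π) = 5.785 Hz.

(a) f₀ = 514.3 Hz  (b) Q = 88.9  (c) BW = 5.785 Hz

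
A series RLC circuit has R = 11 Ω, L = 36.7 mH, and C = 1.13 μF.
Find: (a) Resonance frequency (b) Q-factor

Step 1 — Resonance condition Im(Z)=0 gives ω₀ = 1/√(LC).
Step 2 — ω₀ = 1/√(0.0367·1.13e-06) = 4911 rad/s.
Step 3 — f₀ = ω₀/(2π) = 781.5 Hz.
Step 4 — Series Q: Q = ω₀L/R = 4911·0.0367/11 = 16.38.

(a) f₀ = 781.5 Hz  (b) Q = 16.38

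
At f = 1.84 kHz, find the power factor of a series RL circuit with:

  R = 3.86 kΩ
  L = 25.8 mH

Step 1 — Angular frequency: ω = 2π·f = 2π·1840 = 1.156e+04 rad/s.
Step 2 — Component impedances:
  R: Z = R = 3860 Ω
  L: Z = jωL = j·1.156e+04·0.0258 = 0 + j298.3 Ω
Step 3 — Series combination: Z_total = R + L = 3860 + j298.3 Ω = 3872∠4.4° Ω.
Step 4 — Power factor: PF = cos(φ) = Re(Z)/|Z| = 3860/3871.5 = 0.997.
Step 5 — Type: Im(Z) = 298.3 ⇒ lagging (phase φ = 4.4°).

PF = 0.997 (lagging, φ = 4.4°)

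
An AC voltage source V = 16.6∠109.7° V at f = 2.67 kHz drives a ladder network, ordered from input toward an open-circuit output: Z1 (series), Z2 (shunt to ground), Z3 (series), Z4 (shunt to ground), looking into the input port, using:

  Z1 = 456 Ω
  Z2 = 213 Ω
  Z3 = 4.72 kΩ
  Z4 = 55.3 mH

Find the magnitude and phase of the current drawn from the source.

Step 1 — Angular frequency: ω = 2π·f = 2π·2670 = 1.678e+04 rad/s.
Step 2 — Component impedances:
  Z1: Z = R = 456 Ω
  Z2: Z = R = 213 Ω
  Z3: Z = R = 4720 Ω
  Z4: Z = jωL = j·1.678e+04·0.0553 = 0 + j927.7 Ω
Step 3 — Ladder network (open output): work backward from the far end, alternating series and parallel combinations. Z_in = 660.1 + j1.671 Ω = 660.1∠0.1° Ω.
Step 4 — Source phasor: V = 16.6∠109.7° V = -5.596 + j15.63 V.
Step 5 — Ohm's law: I = V / Z_total = (-5.596 + j15.63) / (660.1 + j1.671) = -0.008417 + j0.0237 A.
Step 6 — Convert to polar: |I| = 0.02515 A, ∠I = 109.6°.

I = 0.02515∠109.6° A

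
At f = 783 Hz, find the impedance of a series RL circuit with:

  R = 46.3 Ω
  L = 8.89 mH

Step 1 — Angular frequency: ω = 2π·f = 2π·783 = 4920 rad/s.
Step 2 — Component impedances:
  R: Z = R = 46.3 Ω
  L: Z = jωL = j·4920·0.00889 = 0 + j43.74 Ω
Step 3 — Series combination: Z_total = R + L = 46.3 + j43.74 Ω = 63.69∠43.4° Ω.

Z = 46.3 + j43.74 Ω = 63.69∠43.4° Ω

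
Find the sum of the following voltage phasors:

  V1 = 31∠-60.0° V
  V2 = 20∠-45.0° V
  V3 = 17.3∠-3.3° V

Step 1 — Convert each phasor to rectangular form:
  V1 = 31·(cos(-60.0°) + j·sin(-60.0°)) = 15.5 - j26.85 V
  V2 = 20·(cos(-45.0°) + j·sin(-45.0°)) = 14.14 - j14.14 V
  V3 = 17.3·(cos(-3.3°) + j·sin(-3.3°)) = 17.27 - j0.9959 V
Step 2 — Sum components: V_total = 46.91 - j41.98 V.
Step 3 — Convert to polar: |V_total| = 62.96 V, ∠V_total = -41.8°.

V_total = 62.96∠-41.8° V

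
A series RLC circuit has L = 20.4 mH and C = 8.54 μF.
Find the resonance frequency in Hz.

Step 1 — Resonance condition Im(Z)=0 gives ω₀ = 1/√(LC).
Step 2 — ω₀ = 1/√(0.0204·8.54e-06) = 2396 rad/s.
Step 3 — f₀ = ω₀/(2π) = 381.3 Hz.

f₀ = 381.3 Hz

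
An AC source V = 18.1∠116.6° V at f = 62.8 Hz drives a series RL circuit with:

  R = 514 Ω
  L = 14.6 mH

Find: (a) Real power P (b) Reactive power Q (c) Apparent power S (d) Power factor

Step 1 — Angular frequency: ω = 2π·f = 2π·62.8 = 394.6 rad/s.
Step 2 — Component impedances:
  R: Z = R = 514 Ω
  L: Z = jωL = j·394.6·0.0146 = 0 + j5.761 Ω
Step 3 — Series combination: Z_total = R + L = 514 + j5.761 Ω = 514∠0.6° Ω.
Step 4 — Source phasor: V = 18.1∠116.6° V = -8.104 + j16.18 V.
Step 5 — Current: I = V / Z = -0.01541 + j0.03166 A = 0.03521∠116.0° A.
Step 6 — Complex power: S = V·I* = 0.6373 + j0.007143 VA.
Step 7 — Real power: P = Re(S) = 0.6373 W.
Step 8 — Reactive power: Q = Im(S) = 0.007143 VAR.
Step 9 — Apparent power: |S| = 0.6373 VA.
Step 10 — Power factor: PF = P/|S| = 0.9999 (lagging).

(a) P = 0.6373 W  (b) Q = 0.007143 VAR  (c) S = 0.6373 VA  (d) PF = 0.9999 (lagging)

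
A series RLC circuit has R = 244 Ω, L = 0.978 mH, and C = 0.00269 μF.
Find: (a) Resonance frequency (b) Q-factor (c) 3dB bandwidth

Step 1 — Resonance condition Im(Z)=0 gives ω₀ = 1/√(LC).
Step 2 — ω₀ = 1/√(0.000978·2.69e-09) = 6.165e+05 rad/s.
Step 3 — f₀ = ω₀/(2π) = 9.812e+04 Hz.
Step 4 — Series Q: Q = ω₀L/R = 6.165e+05·0.000978/244 = 2.471.
Step 5 — 3dB bandwidth: Δω = ω₀/Q = 2.495e+05 rad/s; BW = Δω/(2π) = 3.971e+04 Hz.

(a) f₀ = 9.812e+04 Hz  (b) Q = 2.471  (c) BW = 3.971e+04 Hz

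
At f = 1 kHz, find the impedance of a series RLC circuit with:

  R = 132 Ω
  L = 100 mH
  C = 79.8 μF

Step 1 — Angular frequency: ω = 2π·f = 2π·1000 = 6283 rad/s.
Step 2 — Component impedances:
  R: Z = R = 132 Ω
  L: Z = jωL = j·6283·0.1 = 0 + j628.3 Ω
  C: Z = 1/(jωC) = -j/(ω·C) = 0 - j1.994 Ω
Step 3 — Series combination: Z_total = R + L + C = 132 + j626.3 Ω = 640.1∠78.1° Ω.

Z = 132 + j626.3 Ω = 640.1∠78.1° Ω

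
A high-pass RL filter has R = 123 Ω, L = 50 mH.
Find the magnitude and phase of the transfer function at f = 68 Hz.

Step 1 — Angular frequency: ω = 2π·68 = 427.3 rad/s.
Step 2 — Transfer function: H(jω) = jωL/(R + jωL).
Step 3 — Numerator jωL = j·21.36; denominator R + jωL = 123 + j21.36.
Step 4 — H = 0.02928 + j0.1686.
Step 5 — Magnitude: |H| = 0.1711 (-15.3 dB); phase: φ = 80.1°.

|H| = 0.1711 (-15.3 dB), φ = 80.1°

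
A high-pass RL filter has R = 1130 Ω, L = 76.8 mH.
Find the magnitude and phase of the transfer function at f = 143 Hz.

Step 1 — Angular frequency: ω = 2π·143 = 898.5 rad/s.
Step 2 — Transfer function: H(jω) = jωL/(R + jωL).
Step 3 — Numerator jωL = j·69; denominator R + jωL = 1130 + j69.
Step 4 — H = 0.003715 + j0.06084.
Step 5 — Magnitude: |H| = 0.06095 (-24.3 dB); phase: φ = 86.5°.

|H| = 0.06095 (-24.3 dB), φ = 86.5°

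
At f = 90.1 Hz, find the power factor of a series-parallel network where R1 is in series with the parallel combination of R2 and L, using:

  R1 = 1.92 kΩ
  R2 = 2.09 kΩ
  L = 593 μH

Step 1 — Angular frequency: ω = 2π·f = 2π·90.1 = 566.1 rad/s.
Step 2 — Component impedances:
  R1: Z = R = 1920 Ω
  R2: Z = R = 2090 Ω
  L: Z = jωL = j·566.1·0.000593 = 0 + j0.3357 Ω
Step 3 — Parallel branch: R2 || L = 1/(1/R2 + 1/L) = 5.392e-05 + j0.3357 Ω.
Step 4 — Series with R1: Z_total = R1 + (R2 || L) = 1920 + j0.3357 Ω = 1920∠0.0° Ω.
Step 5 — Power factor: PF = cos(φ) = Re(Z)/|Z| = 1920/1920 = 1.
Step 6 — Type: Im(Z) = 0.3357 ⇒ lagging (phase φ = 0.0°).

PF = 1 (lagging, φ = 0.0°)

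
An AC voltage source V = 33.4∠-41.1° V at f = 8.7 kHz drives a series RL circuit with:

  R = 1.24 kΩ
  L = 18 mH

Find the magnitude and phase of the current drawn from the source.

Step 1 — Angular frequency: ω = 2π·f = 2π·8700 = 5.466e+04 rad/s.
Step 2 — Component impedances:
  R: Z = R = 1240 Ω
  L: Z = jωL = j·5.466e+04·0.018 = 0 + j983.9 Ω
Step 3 — Series combination: Z_total = R + L = 1240 + j983.9 Ω = 1583∠38.4° Ω.
Step 4 — Source phasor: V = 33.4∠-41.1° V = 25.17 - j21.96 V.
Step 5 — Ohm's law: I = V / Z_total = (25.17 - j21.96) / (1240 + j983.9) = 0.003833 - j0.02075 A.
Step 6 — Convert to polar: |I| = 0.0211 A, ∠I = -79.5°.

I = 0.0211∠-79.5° A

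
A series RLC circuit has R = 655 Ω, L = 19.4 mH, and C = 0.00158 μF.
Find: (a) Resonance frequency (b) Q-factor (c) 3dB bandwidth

Step 1 — Resonance condition Im(Z)=0 gives ω₀ = 1/√(LC).
Step 2 — ω₀ = 1/√(0.0194·1.58e-09) = 1.806e+05 rad/s.
Step 3 — f₀ = ω₀/(2π) = 2.875e+04 Hz.
Step 4 — Series Q: Q = ω₀L/R = 1.806e+05·0.0194/655 = 5.35.
Step 5 — 3dB bandwidth: Δω = ω₀/Q = 3.376e+04 rad/s; BW = Δω/(2π) = 5374 Hz.

(a) f₀ = 2.875e+04 Hz  (b) Q = 5.35  (c) BW = 5374 Hz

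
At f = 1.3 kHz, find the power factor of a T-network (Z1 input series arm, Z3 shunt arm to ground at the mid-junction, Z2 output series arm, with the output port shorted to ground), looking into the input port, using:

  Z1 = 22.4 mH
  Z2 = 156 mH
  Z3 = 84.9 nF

Step 1 — Angular frequency: ω = 2π·f = 2π·1300 = 8168 rad/s.
Step 2 — Component impedances:
  Z1: Z = jωL = j·8168·0.0224 = 0 + j183 Ω
  Z2: Z = jωL = j·8168·0.156 = 0 + j1274 Ω
  Z3: Z = 1/(jωC) = -j/(ω·C) = 0 - j1442 Ω
Step 3 — With the output port shorted to ground, the output series arm Z2 runs from the junction to ground; the shunt arm Z3 also runs from the junction to ground. They appear in parallel: Z3 || Z2 = 0 + j1.095e+04 Ω.
Step 4 — Series with input arm Z1: Z_in = Z1 + (Z3 || Z2) = 0 + j1.113e+04 Ω = 1.113e+04∠90.0° Ω.
Step 5 — Power factor: PF = cos(φ) = Re(Z)/|Z| = 0/1.113e+04 = 0.
Step 6 — Type: Im(Z) = 1.113e+04 ⇒ lagging (phase φ = 90.0°).

PF = 0 (lagging, φ = 90.0°)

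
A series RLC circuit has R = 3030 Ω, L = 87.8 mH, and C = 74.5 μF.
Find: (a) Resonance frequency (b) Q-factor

Step 1 — Resonance condition Im(Z)=0 gives ω₀ = 1/√(LC).
Step 2 — ω₀ = 1/√(0.0878·7.45e-05) = 391 rad/s.
Step 3 — f₀ = ω₀/(2π) = 62.23 Hz.
Step 4 — Series Q: Q = ω₀L/R = 391·0.0878/3030 = 0.01133.

(a) f₀ = 62.23 Hz  (b) Q = 0.01133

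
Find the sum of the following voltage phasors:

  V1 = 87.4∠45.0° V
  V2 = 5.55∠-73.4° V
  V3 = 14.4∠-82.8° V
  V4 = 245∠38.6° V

Step 1 — Convert each phasor to rectangular form:
  V1 = 87.4·(cos(45.0°) + j·sin(45.0°)) = 61.8 + j61.8 V
  V2 = 5.55·(cos(-73.4°) + j·sin(-73.4°)) = 1.586 - j5.319 V
  V3 = 14.4·(cos(-82.8°) + j·sin(-82.8°)) = 1.805 - j14.29 V
  V4 = 245·(cos(38.6°) + j·sin(38.6°)) = 191.5 + j152.9 V
Step 2 — Sum components: V_total = 256.7 + j195 V.
Step 3 — Convert to polar: |V_total| = 322.4 V, ∠V_total = 37.2°.

V_total = 322.4∠37.2° V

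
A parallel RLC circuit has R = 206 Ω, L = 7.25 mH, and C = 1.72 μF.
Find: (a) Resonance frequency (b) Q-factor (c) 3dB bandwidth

Step 1 — Resonance: ω₀ = 1/√(LC) = 1/√(0.00725·1.72e-06) = 8955 rad/s.
Step 2 — f₀ = ω₀/(2π) = 1425 Hz.
Step 3 — Parallel Q: Q = R/(ω₀L) = 206/(8955·0.00725) = 3.173.
Step 4 — Bandwidth: Δω = ω₀/Q = 2822 rad/s; BW = Δω/(2π) = 449.2 Hz.

(a) f₀ = 1425 Hz  (b) Q = 3.173  (c) BW = 449.2 Hz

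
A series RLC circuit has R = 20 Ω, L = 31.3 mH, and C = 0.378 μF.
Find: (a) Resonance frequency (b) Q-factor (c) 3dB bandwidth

Step 1 — Resonance: ω₀ = 1/√(LC) = 1/√(0.0313·3.78e-07) = 9194 rad/s.
Step 2 — f₀ = ω₀/(2π) = 1463 Hz.
Step 3 — Series Q: Q = ω₀L/R = 9194·0.0313/20 = 14.39.
Step 4 — Bandwidth: Δω = ω₀/Q = 639 rad/s; BW = Δω/(2π) = 101.7 Hz.

(a) f₀ = 1463 Hz  (b) Q = 14.39  (c) BW = 101.7 Hz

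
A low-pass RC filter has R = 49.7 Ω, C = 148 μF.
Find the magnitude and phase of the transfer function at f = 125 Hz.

Step 1 — Angular frequency: ω = 2π·125 = 785.4 rad/s.
Step 2 — Transfer function: H(jω) = 1/(1 + jωRC).
Step 3 — Denominator: 1 + jωRC = 1 + j·785.4·49.7·0.000148 = 1 + j5.777.
Step 4 — H = 0.02909 - j0.1681.
Step 5 — Magnitude: |H| = 0.1706 (-15.4 dB); phase: φ = -80.2°.

|H| = 0.1706 (-15.4 dB), φ = -80.2°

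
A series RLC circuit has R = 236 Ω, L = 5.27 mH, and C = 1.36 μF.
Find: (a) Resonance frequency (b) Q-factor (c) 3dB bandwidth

Step 1 — Resonance: ω₀ = 1/√(LC) = 1/√(0.00527·1.36e-06) = 1.181e+04 rad/s.
Step 2 — f₀ = ω₀/(2π) = 1880 Hz.
Step 3 — Series Q: Q = ω₀L/R = 1.181e+04·0.00527/236 = 0.2638.
Step 4 — Bandwidth: Δω = ω₀/Q = 4.478e+04 rad/s; BW = Δω/(2π) = 7127 Hz.

(a) f₀ = 1880 Hz  (b) Q = 0.2638  (c) BW = 7127 Hz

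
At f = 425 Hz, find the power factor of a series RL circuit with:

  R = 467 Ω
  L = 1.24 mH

Step 1 — Angular frequency: ω = 2π·f = 2π·425 = 2670 rad/s.
Step 2 — Component impedances:
  R: Z = R = 467 Ω
  L: Z = jωL = j·2670·0.00124 = 0 + j3.311 Ω
Step 3 — Series combination: Z_total = R + L = 467 + j3.311 Ω = 467∠0.4° Ω.
Step 4 — Power factor: PF = cos(φ) = Re(Z)/|Z| = 467/467 = 1.
Step 5 — Type: Im(Z) = 3.311 ⇒ lagging (phase φ = 0.4°).

PF = 1 (lagging, φ = 0.4°)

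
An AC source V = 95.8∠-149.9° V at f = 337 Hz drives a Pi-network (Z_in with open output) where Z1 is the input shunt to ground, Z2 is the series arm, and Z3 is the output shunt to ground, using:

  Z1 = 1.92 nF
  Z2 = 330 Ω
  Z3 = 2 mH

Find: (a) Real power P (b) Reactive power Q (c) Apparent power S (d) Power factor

Step 1 — Angular frequency: ω = 2π·f = 2π·337 = 2117 rad/s.
Step 2 — Component impedances:
  Z1: Z = 1/(jωC) = -j/(ω·C) = 0 - j2.46e+05 Ω
  Z2: Z = R = 330 Ω
  Z3: Z = jωL = j·2117·0.002 = 0 + j4.235 Ω
Step 3 — With open output, the series arm Z2 and the output shunt Z3 appear in series to ground: Z2 + Z3 = 330 + j4.235 Ω.
Step 4 — Parallel with input shunt Z1: Z_in = Z1 || (Z2 + Z3) = 330 + j3.792 Ω = 330∠0.7° Ω.
Step 5 — Source phasor: V = 95.8∠-149.9° V = -82.88 - j48.04 V.
Step 6 — Current: I = V / Z = -0.2528 - j0.1427 A = 0.2903∠-150.6° A.
Step 7 — Complex power: S = V·I* = 27.81 + j0.3195 VA.
Step 8 — Real power: P = Re(S) = 27.81 W.
Step 9 — Reactive power: Q = Im(S) = 0.3195 VAR.
Step 10 — Apparent power: |S| = 27.81 VA.
Step 11 — Power factor: PF = P/|S| = 0.9999 (lagging).

(a) P = 27.81 W  (b) Q = 0.3195 VAR  (c) S = 27.81 VA  (d) PF = 0.9999 (lagging)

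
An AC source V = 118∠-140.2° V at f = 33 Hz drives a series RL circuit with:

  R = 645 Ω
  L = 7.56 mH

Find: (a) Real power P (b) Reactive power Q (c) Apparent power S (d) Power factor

Step 1 — Angular frequency: ω = 2π·f = 2π·33 = 207.3 rad/s.
Step 2 — Component impedances:
  R: Z = R = 645 Ω
  L: Z = jωL = j·207.3·0.00756 = 0 + j1.568 Ω
Step 3 — Series combination: Z_total = R + L = 645 + j1.568 Ω = 645∠0.1° Ω.
Step 4 — Source phasor: V = 118∠-140.2° V = -90.66 - j75.53 V.
Step 5 — Current: I = V / Z = -0.1408 - j0.1168 A = 0.1829∠-140.3° A.
Step 6 — Complex power: S = V·I* = 21.59 + j0.05246 VA.
Step 7 — Real power: P = Re(S) = 21.59 W.
Step 8 — Reactive power: Q = Im(S) = 0.05246 VAR.
Step 9 — Apparent power: |S| = 21.59 VA.
Step 10 — Power factor: PF = P/|S| = 1 (lagging).

(a) P = 21.59 W  (b) Q = 0.05246 VAR  (c) S = 21.59 VA  (d) PF = 1 (lagging)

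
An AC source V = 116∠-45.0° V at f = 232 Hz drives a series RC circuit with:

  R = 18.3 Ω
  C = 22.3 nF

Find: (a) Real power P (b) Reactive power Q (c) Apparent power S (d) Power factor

Step 1 — Angular frequency: ω = 2π·f = 2π·232 = 1458 rad/s.
Step 2 — Component impedances:
  R: Z = R = 18.3 Ω
  C: Z = 1/(jωC) = -j/(ω·C) = 0 - j3.076e+04 Ω
Step 3 — Series combination: Z_total = R + C = 18.3 - j3.076e+04 Ω = 3.076e+04∠-90.0° Ω.
Step 4 — Source phasor: V = 116∠-45.0° V = 82.02 - j82.02 V.
Step 5 — Current: I = V / Z = 0.002668 + j0.002665 A = 0.003771∠45.0° A.
Step 6 — Complex power: S = V·I* = 0.0002602 - j0.4374 VA.
Step 7 — Real power: P = Re(S) = 0.0002602 W.
Step 8 — Reactive power: Q = Im(S) = -0.4374 VAR.
Step 9 — Apparent power: |S| = 0.4374 VA.
Step 10 — Power factor: PF = P/|S| = 0.0005949 (leading).

(a) P = 0.0002602 W  (b) Q = -0.4374 VAR  (c) S = 0.4374 VA  (d) PF = 0.0005949 (leading)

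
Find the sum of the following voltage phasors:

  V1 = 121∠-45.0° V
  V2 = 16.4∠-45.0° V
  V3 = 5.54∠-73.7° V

Step 1 — Convert each phasor to rectangular form:
  V1 = 121·(cos(-45.0°) + j·sin(-45.0°)) = 85.56 - j85.56 V
  V2 = 16.4·(cos(-45.0°) + j·sin(-45.0°)) = 11.6 - j11.6 V
  V3 = 5.54·(cos(-73.7°) + j·sin(-73.7°)) = 1.555 - j5.317 V
Step 2 — Sum components: V_total = 98.71 - j102.5 V.
Step 3 — Convert to polar: |V_total| = 142.3 V, ∠V_total = -46.1°.

V_total = 142.3∠-46.1° V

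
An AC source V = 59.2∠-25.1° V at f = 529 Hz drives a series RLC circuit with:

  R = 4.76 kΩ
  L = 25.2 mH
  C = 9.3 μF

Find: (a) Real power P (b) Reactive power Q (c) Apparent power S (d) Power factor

Step 1 — Angular frequency: ω = 2π·f = 2π·529 = 3324 rad/s.
Step 2 — Component impedances:
  R: Z = R = 4760 Ω
  L: Z = jωL = j·3324·0.0252 = 0 + j83.76 Ω
  C: Z = 1/(jωC) = -j/(ω·C) = 0 - j32.35 Ω
Step 3 — Series combination: Z_total = R + L + C = 4760 + j51.41 Ω = 4760∠0.6° Ω.
Step 4 — Source phasor: V = 59.2∠-25.1° V = 53.61 - j25.11 V.
Step 5 — Current: I = V / Z = 0.0112 - j0.005397 A = 0.01244∠-25.7° A.
Step 6 — Complex power: S = V·I* = 0.7362 + j0.007951 VA.
Step 7 — Real power: P = Re(S) = 0.7362 W.
Step 8 — Reactive power: Q = Im(S) = 0.007951 VAR.
Step 9 — Apparent power: |S| = 0.7362 VA.
Step 10 — Power factor: PF = P/|S| = 0.9999 (lagging).

(a) P = 0.7362 W  (b) Q = 0.007951 VAR  (c) S = 0.7362 VA  (d) PF = 0.9999 (lagging)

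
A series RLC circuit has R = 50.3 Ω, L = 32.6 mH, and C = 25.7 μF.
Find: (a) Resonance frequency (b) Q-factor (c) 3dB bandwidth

Step 1 — Resonance: ω₀ = 1/√(LC) = 1/√(0.0326·2.57e-05) = 1093 rad/s.
Step 2 — f₀ = ω₀/(2π) = 173.9 Hz.
Step 3 — Series Q: Q = ω₀L/R = 1093·0.0326/50.3 = 0.7081.
Step 4 — Bandwidth: Δω = ω₀/Q = 1543 rad/s; BW = Δω/(2π) = 245.6 Hz.

(a) f₀ = 173.9 Hz  (b) Q = 0.7081  (c) BW = 245.6 Hz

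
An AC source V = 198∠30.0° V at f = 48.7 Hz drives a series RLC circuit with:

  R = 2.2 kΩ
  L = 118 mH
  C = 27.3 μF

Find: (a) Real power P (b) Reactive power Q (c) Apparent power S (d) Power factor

Step 1 — Angular frequency: ω = 2π·f = 2π·48.7 = 306 rad/s.
Step 2 — Component impedances:
  R: Z = R = 2200 Ω
  L: Z = jωL = j·306·0.118 = 0 + j36.11 Ω
  C: Z = 1/(jωC) = -j/(ω·C) = 0 - j119.7 Ω
Step 3 — Series combination: Z_total = R + L + C = 2200 - j83.6 Ω = 2202∠-2.2° Ω.
Step 4 — Source phasor: V = 198∠30.0° V = 171.5 + j99 V.
Step 5 — Current: I = V / Z = 0.07612 + j0.04789 A = 0.08994∠32.2° A.
Step 6 — Complex power: S = V·I* = 17.79 - j0.6762 VA.
Step 7 — Real power: P = Re(S) = 17.79 W.
Step 8 — Reactive power: Q = Im(S) = -0.6762 VAR.
Step 9 — Apparent power: |S| = 17.81 VA.
Step 10 — Power factor: PF = P/|S| = 0.9993 (leading).

(a) P = 17.79 W  (b) Q = -0.6762 VAR  (c) S = 17.81 VA  (d) PF = 0.9993 (leading)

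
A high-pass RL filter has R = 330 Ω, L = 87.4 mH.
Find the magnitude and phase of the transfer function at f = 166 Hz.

Step 1 — Angular frequency: ω = 2π·166 = 1043 rad/s.
Step 2 — Transfer function: H(jω) = jωL/(R + jωL).
Step 3 — Numerator jωL = j·91.16; denominator R + jωL = 330 + j91.16.
Step 4 — H = 0.0709 + j0.2567.
Step 5 — Magnitude: |H| = 0.2663 (-11.5 dB); phase: φ = 74.6°.

|H| = 0.2663 (-11.5 dB), φ = 74.6°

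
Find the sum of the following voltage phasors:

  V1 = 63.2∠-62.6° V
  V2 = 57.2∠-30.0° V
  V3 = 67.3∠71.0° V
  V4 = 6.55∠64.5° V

Step 1 — Convert each phasor to rectangular form:
  V1 = 63.2·(cos(-62.6°) + j·sin(-62.6°)) = 29.08 - j56.11 V
  V2 = 57.2·(cos(-30.0°) + j·sin(-30.0°)) = 49.54 - j28.6 V
  V3 = 67.3·(cos(71.0°) + j·sin(71.0°)) = 21.91 + j63.63 V
  V4 = 6.55·(cos(64.5°) + j·sin(64.5°)) = 2.82 + j5.912 V
Step 2 — Sum components: V_total = 103.4 - j15.16 V.
Step 3 — Convert to polar: |V_total| = 104.5 V, ∠V_total = -8.3°.

V_total = 104.5∠-8.3° V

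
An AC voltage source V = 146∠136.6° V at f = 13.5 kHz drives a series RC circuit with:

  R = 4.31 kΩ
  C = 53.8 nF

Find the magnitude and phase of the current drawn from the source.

Step 1 — Angular frequency: ω = 2π·f = 2π·1.35e+04 = 8.482e+04 rad/s.
Step 2 — Component impedances:
  R: Z = R = 4310 Ω
  C: Z = 1/(jωC) = -j/(ω·C) = 0 - j219.1 Ω
Step 3 — Series combination: Z_total = R + C = 4310 - j219.1 Ω = 4316∠-2.9° Ω.
Step 4 — Source phasor: V = 146∠136.6° V = -106.1 + j100.3 V.
Step 5 — Ohm's law: I = V / Z_total = (-106.1 + j100.3) / (4310 - j219.1) = -0.02573 + j0.02197 A.
Step 6 — Convert to polar: |I| = 0.03383 A, ∠I = 139.5°.

I = 0.03383∠139.5° A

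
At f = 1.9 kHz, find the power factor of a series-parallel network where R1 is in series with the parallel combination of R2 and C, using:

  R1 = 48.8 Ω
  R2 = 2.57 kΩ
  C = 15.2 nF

Step 1 — Angular frequency: ω = 2π·f = 2π·1900 = 1.194e+04 rad/s.
Step 2 — Component impedances:
  R1: Z = R = 48.8 Ω
  R2: Z = R = 2570 Ω
  C: Z = 1/(jωC) = -j/(ω·C) = 0 - j5511 Ω
Step 3 — Parallel branch: R2 || C = 1/(1/R2 + 1/C) = 2111 - j984.4 Ω.
Step 4 — Series with R1: Z_total = R1 + (R2 || C) = 2160 - j984.4 Ω = 2373∠-24.5° Ω.
Step 5 — Power factor: PF = cos(φ) = Re(Z)/|Z| = 2159.7/2373.5 = 0.9099.
Step 6 — Type: Im(Z) = -984.4 ⇒ leading (phase φ = -24.5°).

PF = 0.9099 (leading, φ = -24.5°)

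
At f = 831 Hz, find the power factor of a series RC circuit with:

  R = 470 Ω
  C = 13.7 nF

Step 1 — Angular frequency: ω = 2π·f = 2π·831 = 5221 rad/s.
Step 2 — Component impedances:
  R: Z = R = 470 Ω
  C: Z = 1/(jωC) = -j/(ω·C) = 0 - j1.398e+04 Ω
Step 3 — Series combination: Z_total = R + C = 470 - j1.398e+04 Ω = 1.399e+04∠-88.1° Ω.
Step 4 — Power factor: PF = cos(φ) = Re(Z)/|Z| = 470/1.399e+04 = 0.0336.
Step 5 — Type: Im(Z) = -1.398e+04 ⇒ leading (phase φ = -88.1°).

PF = 0.0336 (leading, φ = -88.1°)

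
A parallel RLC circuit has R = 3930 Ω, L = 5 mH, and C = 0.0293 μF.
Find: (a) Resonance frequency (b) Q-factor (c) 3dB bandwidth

Step 1 — Resonance: ω₀ = 1/√(LC) = 1/√(0.005·2.93e-08) = 8.262e+04 rad/s.
Step 2 — f₀ = ω₀/(2π) = 1.315e+04 Hz.
Step 3 — Parallel Q: Q = R/(ω₀L) = 3930/(8.262e+04·0.005) = 9.514.
Step 4 — Bandwidth: Δω = ω₀/Q = 8684 rad/s; BW = Δω/(2π) = 1382 Hz.

(a) f₀ = 1.315e+04 Hz  (b) Q = 9.514  (c) BW = 1382 Hz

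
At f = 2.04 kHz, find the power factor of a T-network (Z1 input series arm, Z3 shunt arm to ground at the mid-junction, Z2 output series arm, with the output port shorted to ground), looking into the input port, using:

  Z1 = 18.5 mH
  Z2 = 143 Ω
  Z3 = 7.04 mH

Step 1 — Angular frequency: ω = 2π·f = 2π·2040 = 1.282e+04 rad/s.
Step 2 — Component impedances:
  Z1: Z = jωL = j·1.282e+04·0.0185 = 0 + j237.1 Ω
  Z2: Z = R = 143 Ω
  Z3: Z = jωL = j·1.282e+04·0.00704 = 0 + j90.24 Ω
Step 3 — With the output port shorted to ground, the output series arm Z2 runs from the junction to ground; the shunt arm Z3 also runs from the junction to ground. They appear in parallel: Z3 || Z2 = 40.73 + j64.54 Ω.
Step 4 — Series with input arm Z1: Z_in = Z1 + (Z3 || Z2) = 40.73 + j301.7 Ω = 304.4∠82.3° Ω.
Step 5 — Power factor: PF = cos(φ) = Re(Z)/|Z| = 40.73/304.4 = 0.1338.
Step 6 — Type: Im(Z) = 301.7 ⇒ lagging (phase φ = 82.3°).

PF = 0.1338 (lagging, φ = 82.3°)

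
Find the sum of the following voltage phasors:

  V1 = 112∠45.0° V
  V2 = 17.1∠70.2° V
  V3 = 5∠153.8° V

Step 1 — Convert each phasor to rectangular form:
  V1 = 112·(cos(45.0°) + j·sin(45.0°)) = 79.2 + j79.2 V
  V2 = 17.1·(cos(70.2°) + j·sin(70.2°)) = 5.792 + j16.09 V
  V3 = 5·(cos(153.8°) + j·sin(153.8°)) = -4.486 + j2.208 V
Step 2 — Sum components: V_total = 80.5 + j97.49 V.
Step 3 — Convert to polar: |V_total| = 126.4 V, ∠V_total = 50.5°.

V_total = 126.4∠50.5° V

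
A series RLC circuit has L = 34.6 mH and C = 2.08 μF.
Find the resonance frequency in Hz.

Step 1 — Resonance condition Im(Z)=0 gives ω₀ = 1/√(LC).
Step 2 — ω₀ = 1/√(0.0346·2.08e-06) = 3728 rad/s.
Step 3 — f₀ = ω₀/(2π) = 593.3 Hz.

f₀ = 593.3 Hz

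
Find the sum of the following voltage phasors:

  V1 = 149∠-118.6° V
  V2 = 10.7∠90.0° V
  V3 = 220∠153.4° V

Step 1 — Convert each phasor to rectangular form:
  V1 = 149·(cos(-118.6°) + j·sin(-118.6°)) = -71.33 - j130.8 V
  V2 = 10.7·(cos(90.0°) + j·sin(90.0°)) = 0 + j10.7 V
  V3 = 220·(cos(153.4°) + j·sin(153.4°)) = -196.7 + j98.51 V
Step 2 — Sum components: V_total = -268 - j21.61 V.
Step 3 — Convert to polar: |V_total| = 268.9 V, ∠V_total = -175.4°.

V_total = 268.9∠-175.4° V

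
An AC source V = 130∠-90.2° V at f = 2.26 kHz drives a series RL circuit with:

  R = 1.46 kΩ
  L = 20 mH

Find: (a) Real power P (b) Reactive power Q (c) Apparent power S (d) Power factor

Step 1 — Angular frequency: ω = 2π·f = 2π·2260 = 1.42e+04 rad/s.
Step 2 — Component impedances:
  R: Z = R = 1460 Ω
  L: Z = jωL = j·1.42e+04·0.02 = 0 + j284 Ω
Step 3 — Series combination: Z_total = R + L = 1460 + j284 Ω = 1487∠11.0° Ω.
Step 4 — Source phasor: V = 130∠-90.2° V = -0.4538 - j130 V.
Step 5 — Current: I = V / Z = -0.01699 - j0.08574 A = 0.0874∠-101.2° A.
Step 6 — Complex power: S = V·I* = 11.15 + j2.17 VA.
Step 7 — Real power: P = Re(S) = 11.15 W.
Step 8 — Reactive power: Q = Im(S) = 2.17 VAR.
Step 9 — Apparent power: |S| = 11.36 VA.
Step 10 — Power factor: PF = P/|S| = 0.9816 (lagging).

(a) P = 11.15 W  (b) Q = 2.17 VAR  (c) S = 11.36 VA  (d) PF = 0.9816 (lagging)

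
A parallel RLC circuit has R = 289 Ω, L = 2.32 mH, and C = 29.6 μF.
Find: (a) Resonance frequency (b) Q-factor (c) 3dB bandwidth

Step 1 — Resonance: ω₀ = 1/√(LC) = 1/√(0.00232·2.96e-05) = 3816 rad/s.
Step 2 — f₀ = ω₀/(2π) = 607.3 Hz.
Step 3 — Parallel Q: Q = R/(ω₀L) = 289/(3816·0.00232) = 32.64.
Step 4 — Bandwidth: Δω = ω₀/Q = 116.9 rad/s; BW = Δω/(2π) = 18.61 Hz.

(a) f₀ = 607.3 Hz  (b) Q = 32.64  (c) BW = 18.61 Hz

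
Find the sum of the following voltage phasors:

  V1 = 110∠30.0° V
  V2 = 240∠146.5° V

Step 1 — Convert each phasor to rectangular form:
  V1 = 110·(cos(30.0°) + j·sin(30.0°)) = 95.26 + j55 V
  V2 = 240·(cos(146.5°) + j·sin(146.5°)) = -200.1 + j132.5 V
Step 2 — Sum components: V_total = -104.9 + j187.5 V.
Step 3 — Convert to polar: |V_total| = 214.8 V, ∠V_total = 119.2°.

V_total = 214.8∠119.2° V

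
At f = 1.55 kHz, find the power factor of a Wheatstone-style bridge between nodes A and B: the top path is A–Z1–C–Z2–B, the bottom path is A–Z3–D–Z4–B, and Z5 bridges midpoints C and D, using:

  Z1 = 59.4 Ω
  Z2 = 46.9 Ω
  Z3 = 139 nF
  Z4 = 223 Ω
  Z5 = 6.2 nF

Step 1 — Angular frequency: ω = 2π·f = 2π·1550 = 9739 rad/s.
Step 2 — Component impedances:
  Z1: Z = R = 59.4 Ω
  Z2: Z = R = 46.9 Ω
  Z3: Z = 1/(jωC) = -j/(ω·C) = 0 - j738.7 Ω
  Z4: Z = R = 223 Ω
  Z5: Z = 1/(jωC) = -j/(ω·C) = 0 - j1.656e+04 Ω
Step 3 — Bridge requires nodal analysis (the Z5 bridge couples midpoints C and D, so the two paths cannot be reduced to a simple series/parallel combination). Setting node B to ground and injecting 1 A at node A, the 3-node admittance system at A, C, D solves to V_A = Z_AB = 100.5 - j12.76 Ω = 101.3∠-7.2° Ω.
Step 4 — Power factor: PF = cos(φ) = Re(Z)/|Z| = 100.485/101.292 = 0.992.
Step 5 — Type: Im(Z) = -12.76 ⇒ leading (phase φ = -7.2°).

PF = 0.992 (leading, φ = -7.2°)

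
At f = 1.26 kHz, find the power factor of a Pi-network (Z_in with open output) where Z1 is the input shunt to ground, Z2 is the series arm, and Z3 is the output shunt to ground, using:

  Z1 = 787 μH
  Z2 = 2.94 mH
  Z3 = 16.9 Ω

Step 1 — Angular frequency: ω = 2π·f = 2π·1260 = 7917 rad/s.
Step 2 — Component impedances:
  Z1: Z = jωL = j·7917·0.000787 = 0 + j6.231 Ω
  Z2: Z = jωL = j·7917·0.00294 = 0 + j23.28 Ω
  Z3: Z = R = 16.9 Ω
Step 3 — With open output, the series arm Z2 and the output shunt Z3 appear in series to ground: Z2 + Z3 = 16.9 + j23.28 Ω.
Step 4 — Parallel with input shunt Z1: Z_in = Z1 || (Z2 + Z3) = 0.5674 + j5.24 Ω = 5.271∠83.8° Ω.
Step 5 — Power factor: PF = cos(φ) = Re(Z)/|Z| = 0.56741/5.2705 = 0.1077.
Step 6 — Type: Im(Z) = 5.24 ⇒ lagging (phase φ = 83.8°).

PF = 0.1077 (lagging, φ = 83.8°)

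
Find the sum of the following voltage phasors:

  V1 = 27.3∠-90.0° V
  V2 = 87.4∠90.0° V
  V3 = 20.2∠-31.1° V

Step 1 — Convert each phasor to rectangular form:
  V1 = 27.3·(cos(-90.0°) + j·sin(-90.0°)) = 0 - j27.3 V
  V2 = 87.4·(cos(90.0°) + j·sin(90.0°)) = 0 + j87.4 V
  V3 = 20.2·(cos(-31.1°) + j·sin(-31.1°)) = 17.3 - j10.43 V
Step 2 — Sum components: V_total = 17.3 + j49.67 V.
Step 3 — Convert to polar: |V_total| = 52.59 V, ∠V_total = 70.8°.

V_total = 52.59∠70.8° V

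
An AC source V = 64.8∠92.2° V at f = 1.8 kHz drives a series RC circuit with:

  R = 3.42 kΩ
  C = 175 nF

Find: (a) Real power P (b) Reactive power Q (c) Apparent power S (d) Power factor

Step 1 — Angular frequency: ω = 2π·f = 2π·1800 = 1.131e+04 rad/s.
Step 2 — Component impedances:
  R: Z = R = 3420 Ω
  C: Z = 1/(jωC) = -j/(ω·C) = 0 - j505.3 Ω
Step 3 — Series combination: Z_total = R + C = 3420 - j505.3 Ω = 3457∠-8.4° Ω.
Step 4 — Source phasor: V = 64.8∠92.2° V = -2.488 + j64.75 V.
Step 5 — Current: I = V / Z = -0.003449 + j0.01842 A = 0.01874∠100.6° A.
Step 6 — Complex power: S = V·I* = 1.202 - j0.1775 VA.
Step 7 — Real power: P = Re(S) = 1.202 W.
Step 8 — Reactive power: Q = Im(S) = -0.1775 VAR.
Step 9 — Apparent power: |S| = 1.215 VA.
Step 10 — Power factor: PF = P/|S| = 0.9893 (leading).

(a) P = 1.202 W  (b) Q = -0.1775 VAR  (c) S = 1.215 VA  (d) PF = 0.9893 (leading)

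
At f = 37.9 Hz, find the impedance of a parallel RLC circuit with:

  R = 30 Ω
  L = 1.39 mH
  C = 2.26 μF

Step 1 — Angular frequency: ω = 2π·f = 2π·37.9 = 238.1 rad/s.
Step 2 — Component impedances:
  R: Z = R = 30 Ω
  L: Z = jωL = j·238.1·0.00139 = 0 + j0.331 Ω
  C: Z = 1/(jωC) = -j/(ω·C) = 0 - j1858 Ω
Step 3 — Parallel combination: 1/Z_total = 1/R + 1/L + 1/C; Z_total = 0.003653 + j0.331 Ω = 0.331∠89.4° Ω.

Z = 0.003653 + j0.331 Ω = 0.331∠89.4° Ω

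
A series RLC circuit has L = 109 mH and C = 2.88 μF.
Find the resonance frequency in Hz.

Step 1 — Resonance condition Im(Z)=0 gives ω₀ = 1/√(LC).
Step 2 — ω₀ = 1/√(0.109·2.88e-06) = 1785 rad/s.
Step 3 — f₀ = ω₀/(2π) = 284.1 Hz.

f₀ = 284.1 Hz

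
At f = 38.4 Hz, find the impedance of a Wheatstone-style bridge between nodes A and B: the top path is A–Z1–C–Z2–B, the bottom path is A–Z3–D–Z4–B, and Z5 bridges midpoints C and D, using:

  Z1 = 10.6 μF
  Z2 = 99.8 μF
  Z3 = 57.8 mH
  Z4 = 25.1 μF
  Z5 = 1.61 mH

Step 1 — Angular frequency: ω = 2π·f = 2π·38.4 = 241.3 rad/s.
Step 2 — Component impedances:
  Z1: Z = 1/(jωC) = -j/(ω·C) = 0 - j391 Ω
  Z2: Z = 1/(jωC) = -j/(ω·C) = 0 - j41.53 Ω
  Z3: Z = jωL = j·241.3·0.0578 = 0 + j13.95 Ω
  Z4: Z = 1/(jωC) = -j/(ω·C) = 0 - j165.1 Ω
  Z5: Z = jωL = j·241.3·0.00161 = 0 + j0.3885 Ω
Step 3 — Bridge requires nodal analysis (the Z5 bridge couples midpoints C and D, so the two paths cannot be reduced to a simple series/parallel combination). Setting node B to ground and injecting 1 A at node A, the 3-node admittance system at A, C, D solves to V_A = Z_AB = 0 - j18.45 Ω = 18.45∠-90.0° Ω.

Z = 0 - j18.45 Ω = 18.45∠-90.0° Ω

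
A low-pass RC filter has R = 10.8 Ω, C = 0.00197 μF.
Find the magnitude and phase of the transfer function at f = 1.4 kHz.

Step 1 — Angular frequency: ω = 2π·1400 = 8796 rad/s.
Step 2 — Transfer function: H(jω) = 1/(1 + jωRC).
Step 3 — Denominator: 1 + jωRC = 1 + j·8796·10.8·1.97e-09 = 1 + j0.0001872.
Step 4 — H = 1 - j0.0001872.
Step 5 — Magnitude: |H| = 1 (-0.0 dB); phase: φ = -0.0°.

|H| = 1 (-0.0 dB), φ = -0.0°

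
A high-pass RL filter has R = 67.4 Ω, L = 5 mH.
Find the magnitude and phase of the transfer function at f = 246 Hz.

Step 1 — Angular frequency: ω = 2π·246 = 1546 rad/s.
Step 2 — Transfer function: H(jω) = jωL/(R + jωL).
Step 3 — Numerator jωL = j·7.728; denominator R + jωL = 67.4 + j7.728.
Step 4 — H = 0.01298 + j0.1132.
Step 5 — Magnitude: |H| = 0.1139 (-18.9 dB); phase: φ = 83.5°.

|H| = 0.1139 (-18.9 dB), φ = 83.5°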